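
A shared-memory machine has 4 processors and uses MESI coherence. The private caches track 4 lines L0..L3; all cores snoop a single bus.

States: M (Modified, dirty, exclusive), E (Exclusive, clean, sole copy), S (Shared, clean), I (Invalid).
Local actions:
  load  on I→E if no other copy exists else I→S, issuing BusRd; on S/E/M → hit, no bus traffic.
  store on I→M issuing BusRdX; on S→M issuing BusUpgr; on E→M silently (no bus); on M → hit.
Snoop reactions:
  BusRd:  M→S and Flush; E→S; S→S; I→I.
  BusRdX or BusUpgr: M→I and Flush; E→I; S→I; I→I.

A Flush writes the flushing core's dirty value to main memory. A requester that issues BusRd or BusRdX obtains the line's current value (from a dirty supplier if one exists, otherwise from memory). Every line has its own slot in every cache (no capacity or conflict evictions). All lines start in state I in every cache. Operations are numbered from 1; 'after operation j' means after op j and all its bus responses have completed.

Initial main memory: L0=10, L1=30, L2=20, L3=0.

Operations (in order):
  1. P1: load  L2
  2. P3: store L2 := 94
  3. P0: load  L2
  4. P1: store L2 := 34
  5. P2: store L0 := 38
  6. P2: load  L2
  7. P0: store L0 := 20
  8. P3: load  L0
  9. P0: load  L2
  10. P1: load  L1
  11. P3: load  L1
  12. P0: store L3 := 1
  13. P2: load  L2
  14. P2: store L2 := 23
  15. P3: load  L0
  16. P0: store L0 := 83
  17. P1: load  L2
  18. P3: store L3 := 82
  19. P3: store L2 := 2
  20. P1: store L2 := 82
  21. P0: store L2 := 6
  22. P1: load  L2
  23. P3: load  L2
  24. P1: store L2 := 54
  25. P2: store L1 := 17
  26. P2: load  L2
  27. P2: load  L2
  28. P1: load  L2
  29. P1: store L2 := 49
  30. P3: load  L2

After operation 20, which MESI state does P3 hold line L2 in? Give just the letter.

  op1 P1: load  L2 → I/E/I/I on L2; bus BusRd; mem=20
  op2 P3: store L2 := 94 → I/I/I/M on L2; bus BusRdX; mem=20
  op3 P0: load  L2 → S/I/I/S on L2; bus BusRd Flush; mem=94
  op4 P1: store L2 := 34 → I/M/I/I on L2; bus BusRdX; mem=94
  op5 P2: store L0 := 38 → I/I/M/I on L0; bus BusRdX; mem=10
  op6 P2: load  L2 → I/S/S/I on L2; bus BusRd Flush; mem=34
  op7 P0: store L0 := 20 → M/I/I/I on L0; bus BusRdX Flush; mem=38
  op8 P3: load  L0 → S/I/I/S on L0; bus BusRd Flush; mem=20
  op9 P0: load  L2 → S/S/S/I on L2; bus BusRd; mem=34
  op10 P1: load  L1 → I/E/I/I on L1; bus BusRd; mem=30
  op11 P3: load  L1 → I/S/I/S on L1; bus BusRd; mem=30
  op12 P0: store L3 := 1 → M/I/I/I on L3; bus BusRdX; mem=0
  op13 P2: load  L2 → S/S/S/I on L2; bus (none); mem=34
  op14 P2: store L2 := 23 → I/I/M/I on L2; bus BusUpgr; mem=34
  op15 P3: load  L0 → S/I/I/S on L0; bus (none); mem=20
  op16 P0: store L0 := 83 → M/I/I/I on L0; bus BusUpgr; mem=20
  op17 P1: load  L2 → I/S/S/I on L2; bus BusRd Flush; mem=23
  op18 P3: store L3 := 82 → I/I/I/M on L3; bus BusRdX Flush; mem=1
  op19 P3: store L2 := 2 → I/I/I/M on L2; bus BusRdX; mem=23
  op20 P1: store L2 := 82 → I/M/I/I on L2; bus BusRdX Flush; mem=2
  op21 P0: store L2 := 6 → M/I/I/I on L2; bus BusRdX Flush; mem=82
  op22 P1: load  L2 → S/S/I/I on L2; bus BusRd Flush; mem=6
  op23 P3: load  L2 → S/S/I/S on L2; bus BusRd; mem=6
  op24 P1: store L2 := 54 → I/M/I/I on L2; bus BusUpgr; mem=6
  op25 P2: store L1 := 17 → I/I/M/I on L1; bus BusRdX; mem=30
  op26 P2: load  L2 → I/S/S/I on L2; bus BusRd Flush; mem=54
  op27 P2: load  L2 → I/S/S/I on L2; bus (none); mem=54
  op28 P1: load  L2 → I/S/S/I on L2; bus (none); mem=54
  op29 P1: store L2 := 49 → I/M/I/I on L2; bus BusUpgr; mem=54
  op30 P3: load  L2 → I/S/I/S on L2; bus BusRd Flush; mem=49

state = I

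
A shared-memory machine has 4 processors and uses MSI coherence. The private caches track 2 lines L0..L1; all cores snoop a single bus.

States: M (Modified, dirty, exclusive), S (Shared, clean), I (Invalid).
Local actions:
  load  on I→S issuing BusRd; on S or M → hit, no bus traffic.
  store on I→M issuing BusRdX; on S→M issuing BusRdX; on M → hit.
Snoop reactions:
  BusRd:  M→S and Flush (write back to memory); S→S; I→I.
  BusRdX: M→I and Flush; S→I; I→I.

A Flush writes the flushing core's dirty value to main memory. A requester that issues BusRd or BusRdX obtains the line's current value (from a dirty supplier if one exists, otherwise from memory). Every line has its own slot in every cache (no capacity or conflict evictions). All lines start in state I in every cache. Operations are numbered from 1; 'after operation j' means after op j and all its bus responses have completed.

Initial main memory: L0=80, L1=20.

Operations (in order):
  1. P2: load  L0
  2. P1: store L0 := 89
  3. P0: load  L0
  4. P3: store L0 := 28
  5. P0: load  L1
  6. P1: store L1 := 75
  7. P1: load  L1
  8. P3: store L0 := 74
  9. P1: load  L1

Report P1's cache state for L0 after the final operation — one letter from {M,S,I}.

step 1: P2: load  L0  ⟶  IISI  (L0)  txn=BusRd  M[L0]=80
step 2: P1: store L0 := 89  ⟶  IMII  (L0)  txn=BusRdX  M[L0]=80
step 3: P0: load  L0  ⟶  SSII  (L0)  txn=BusRd+Flush  M[L0]=89
step 4: P3: store L0 := 28  ⟶  IIIM  (L0)  txn=BusRdX  M[L0]=89
step 5: P0: load  L1  ⟶  SIII  (L1)  txn=BusRd  M[L1]=20
step 6: P1: store L1 := 75  ⟶  IMII  (L1)  txn=BusRdX  M[L1]=20
step 7: P1: load  L1  ⟶  IMII  (L1)  txn=∅  M[L1]=20
step 8: P3: store L0 := 74  ⟶  IIIM  (L0)  txn=∅  M[L0]=89
step 9: P1: load  L1  ⟶  IMII  (L1)  txn=∅  M[L1]=20

state = I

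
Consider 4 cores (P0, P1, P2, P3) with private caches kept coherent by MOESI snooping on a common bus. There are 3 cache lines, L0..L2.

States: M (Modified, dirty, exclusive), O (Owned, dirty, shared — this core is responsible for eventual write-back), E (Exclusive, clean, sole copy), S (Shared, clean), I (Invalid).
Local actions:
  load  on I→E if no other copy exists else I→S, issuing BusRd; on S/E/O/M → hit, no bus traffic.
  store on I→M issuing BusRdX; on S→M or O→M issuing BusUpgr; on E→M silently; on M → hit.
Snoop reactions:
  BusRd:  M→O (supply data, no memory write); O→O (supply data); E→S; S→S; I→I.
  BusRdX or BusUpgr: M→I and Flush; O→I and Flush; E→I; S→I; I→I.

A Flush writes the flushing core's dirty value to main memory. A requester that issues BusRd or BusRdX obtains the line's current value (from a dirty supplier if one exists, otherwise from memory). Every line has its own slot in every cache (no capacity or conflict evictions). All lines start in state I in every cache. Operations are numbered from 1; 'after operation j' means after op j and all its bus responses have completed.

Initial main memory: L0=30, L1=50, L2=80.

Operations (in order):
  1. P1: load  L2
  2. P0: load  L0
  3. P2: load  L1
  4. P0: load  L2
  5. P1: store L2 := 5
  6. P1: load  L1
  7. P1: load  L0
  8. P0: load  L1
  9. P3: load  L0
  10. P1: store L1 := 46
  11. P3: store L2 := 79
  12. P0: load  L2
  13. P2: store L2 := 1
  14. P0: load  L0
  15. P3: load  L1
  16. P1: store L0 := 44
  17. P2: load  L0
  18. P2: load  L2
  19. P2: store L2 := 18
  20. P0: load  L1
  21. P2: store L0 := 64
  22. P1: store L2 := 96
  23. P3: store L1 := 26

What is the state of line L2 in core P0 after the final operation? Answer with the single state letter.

step 1: P1: load  L2  ⟶  IEII  (L2)  txn=BusRd  M[L2]=80
step 2: P0: load  L0  ⟶  EIII  (L0)  txn=BusRd  M[L0]=30
step 3: P2: load  L1  ⟶  IIEI  (L1)  txn=BusRd  M[L1]=50
step 4: P0: load  L2  ⟶  SSII  (L2)  txn=BusRd  M[L2]=80
step 5: P1: store L2 := 5  ⟶  IMII  (L2)  txn=BusUpgr  M[L2]=80
step 6: P1: load  L1  ⟶  ISSI  (L1)  txn=BusRd  M[L1]=50
step 7: P1: load  L0  ⟶  SSII  (L0)  txn=BusRd  M[L0]=30
step 8: P0: load  L1  ⟶  SSSI  (L1)  txn=BusRd  M[L1]=50
step 9: P3: load  L0  ⟶  SSIS  (L0)  txn=BusRd  M[L0]=30
step 10: P1: store L1 := 46  ⟶  IMII  (L1)  txn=BusUpgr  M[L1]=50
step 11: P3: store L2 := 79  ⟶  IIIM  (L2)  txn=BusRdX+Flush  M[L2]=5
step 12: P0: load  L2  ⟶  SIIO  (L2)  txn=BusRd  M[L2]=5
step 13: P2: store L2 := 1  ⟶  IIMI  (L2)  txn=BusRdX+Flush  M[L2]=79
step 14: P0: load  L0  ⟶  SSIS  (L0)  txn=∅  M[L0]=30
step 15: P3: load  L1  ⟶  IOIS  (L1)  txn=BusRd  M[L1]=50
step 16: P1: store L0 := 44  ⟶  IMII  (L0)  txn=BusUpgr  M[L0]=30
step 17: P2: load  L0  ⟶  IOSI  (L0)  txn=BusRd  M[L0]=30
step 18: P2: load  L2  ⟶  IIMI  (L2)  txn=∅  M[L2]=79
step 19: P2: store L2 := 18  ⟶  IIMI  (L2)  txn=∅  M[L2]=79
step 20: P0: load  L1  ⟶  SOIS  (L1)  txn=BusRd  M[L1]=50
step 21: P2: store L0 := 64  ⟶  IIMI  (L0)  txn=BusUpgr+Flush  M[L0]=44
step 22: P1: store L2 := 96  ⟶  IMII  (L2)  txn=BusRdX+Flush  M[L2]=18
step 23: P3: store L1 := 26  ⟶  IIIM  (L1)  txn=BusUpgr+Flush  M[L1]=46

state = I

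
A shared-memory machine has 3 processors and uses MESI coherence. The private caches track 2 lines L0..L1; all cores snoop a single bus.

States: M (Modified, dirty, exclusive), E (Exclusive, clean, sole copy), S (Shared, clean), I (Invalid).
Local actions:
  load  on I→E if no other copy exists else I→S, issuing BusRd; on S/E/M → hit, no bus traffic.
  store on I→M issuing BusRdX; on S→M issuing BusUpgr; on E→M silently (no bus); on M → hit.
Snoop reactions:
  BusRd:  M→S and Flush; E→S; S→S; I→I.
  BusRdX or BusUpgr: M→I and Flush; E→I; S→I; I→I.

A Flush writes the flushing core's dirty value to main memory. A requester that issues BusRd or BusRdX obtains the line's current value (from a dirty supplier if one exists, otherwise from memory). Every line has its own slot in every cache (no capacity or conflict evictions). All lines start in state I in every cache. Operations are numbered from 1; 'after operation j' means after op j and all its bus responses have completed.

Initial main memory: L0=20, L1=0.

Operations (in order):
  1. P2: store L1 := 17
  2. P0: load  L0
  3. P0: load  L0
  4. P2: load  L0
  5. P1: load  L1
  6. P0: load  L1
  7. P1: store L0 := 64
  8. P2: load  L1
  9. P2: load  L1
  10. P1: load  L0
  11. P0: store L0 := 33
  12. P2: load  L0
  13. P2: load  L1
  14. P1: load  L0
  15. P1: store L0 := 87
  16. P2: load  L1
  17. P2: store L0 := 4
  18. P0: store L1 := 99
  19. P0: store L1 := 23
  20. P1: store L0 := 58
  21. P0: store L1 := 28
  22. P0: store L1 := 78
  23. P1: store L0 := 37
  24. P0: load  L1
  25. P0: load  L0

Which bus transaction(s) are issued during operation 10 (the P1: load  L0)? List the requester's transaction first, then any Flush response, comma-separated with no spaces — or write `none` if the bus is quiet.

  op1 P2: store L1 := 17 → I/I/M on L1; bus BusRdX; mem=0
  op2 P0: load  L0 → E/I/I on L0; bus BusRd; mem=20
  op3 P0: load  L0 → E/I/I on L0; bus (none); mem=20
  op4 P2: load  L0 → S/I/S on L0; bus BusRd; mem=20
  op5 P1: load  L1 → I/S/S on L1; bus BusRd Flush; mem=17
  op6 P0: load  L1 → S/S/S on L1; bus BusRd; mem=17
  op7 P1: store L0 := 64 → I/M/I on L0; bus BusRdX; mem=20
  op8 P2: load  L1 → S/S/S on L1; bus (none); mem=17
  op9 P2: load  L1 → S/S/S on L1; bus (none); mem=17
  op10 P1: load  L0 → I/M/I on L0; bus (none); mem=20
  op11 P0: store L0 := 33 → M/I/I on L0; bus BusRdX Flush; mem=64
  op12 P2: load  L0 → S/I/S on L0; bus BusRd Flush; mem=33
  op13 P2: load  L1 → S/S/S on L1; bus (none); mem=17
  op14 P1: load  L0 → S/S/S on L0; bus BusRd; mem=33
  op15 P1: store L0 := 87 → I/M/I on L0; bus BusUpgr; mem=33
  op16 P2: load  L1 → S/S/S on L1; bus (none); mem=17
  op17 P2: store L0 := 4 → I/I/M on L0; bus BusRdX Flush; mem=87
  op18 P0: store L1 := 99 → M/I/I on L1; bus BusUpgr; mem=17
  op19 P0: store L1 := 23 → M/I/I on L1; bus (none); mem=17
  op20 P1: store L0 := 58 → I/M/I on L0; bus BusRdX Flush; mem=4
  op21 P0: store L1 := 28 → M/I/I on L1; bus (none); mem=17
  op22 P0: store L1 := 78 → M/I/I on L1; bus (none); mem=17
  op23 P1: store L0 := 37 → I/M/I on L0; bus (none); mem=4
  op24 P0: load  L1 → M/I/I on L1; bus (none); mem=17
  op25 P0: load  L0 → S/S/I on L0; bus BusRd Flush; mem=37

bus = none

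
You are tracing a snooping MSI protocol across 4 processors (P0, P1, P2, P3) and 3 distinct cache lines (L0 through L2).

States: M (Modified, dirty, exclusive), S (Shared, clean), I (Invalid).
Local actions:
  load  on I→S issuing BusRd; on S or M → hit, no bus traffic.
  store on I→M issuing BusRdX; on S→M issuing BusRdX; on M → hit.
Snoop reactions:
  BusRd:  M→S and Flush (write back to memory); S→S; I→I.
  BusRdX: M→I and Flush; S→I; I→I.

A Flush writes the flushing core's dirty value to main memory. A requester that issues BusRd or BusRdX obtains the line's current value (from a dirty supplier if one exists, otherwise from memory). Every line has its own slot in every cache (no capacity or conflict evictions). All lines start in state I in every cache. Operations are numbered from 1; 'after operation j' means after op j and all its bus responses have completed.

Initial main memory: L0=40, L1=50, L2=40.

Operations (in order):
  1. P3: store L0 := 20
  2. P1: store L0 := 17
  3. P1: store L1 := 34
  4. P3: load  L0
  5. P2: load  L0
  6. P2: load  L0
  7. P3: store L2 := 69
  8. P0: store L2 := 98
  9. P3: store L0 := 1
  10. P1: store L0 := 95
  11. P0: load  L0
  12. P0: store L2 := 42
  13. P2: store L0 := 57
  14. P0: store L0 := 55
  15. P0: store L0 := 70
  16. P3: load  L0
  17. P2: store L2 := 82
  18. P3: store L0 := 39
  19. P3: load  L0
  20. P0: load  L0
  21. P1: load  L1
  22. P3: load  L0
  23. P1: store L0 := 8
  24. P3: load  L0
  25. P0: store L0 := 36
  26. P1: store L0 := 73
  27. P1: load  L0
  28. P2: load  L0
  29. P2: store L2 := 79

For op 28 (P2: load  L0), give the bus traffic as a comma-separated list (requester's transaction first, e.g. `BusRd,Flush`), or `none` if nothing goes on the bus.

bus = BusRd,Flush

1. P3: store L0 := 20  bus=[BusRdX]  L0: P0=I P1=I P2=I P3=M  mem[L0]=40
2. P1: store L0 := 17  bus=[BusRdX,Flush]  L0: P0=I P1=M P2=I P3=I  mem[L0]=20
3. P1: store L1 := 34  bus=[BusRdX]  L1: P0=I P1=M P2=I P3=I  mem[L1]=50
4. P3: load  L0  bus=[BusRd,Flush]  L0: P0=I P1=S P2=I P3=S  mem[L0]=17
5. P2: load  L0  bus=[BusRd]  L0: P0=I P1=S P2=S P3=S  mem[L0]=17
6. P2: load  L0  bus=[-]  L0: P0=I P1=S P2=S P3=S  mem[L0]=17
7. P3: store L2 := 69  bus=[BusRdX]  L2: P0=I P1=I P2=I P3=M  mem[L2]=40
8. P0: store L2 := 98  bus=[BusRdX,Flush]  L2: P0=M P1=I P2=I P3=I  mem[L2]=69
9. P3: store L0 := 1  bus=[BusRdX]  L0: P0=I P1=I P2=I P3=M  mem[L0]=17
10. P1: store L0 := 95  bus=[BusRdX,Flush]  L0: P0=I P1=M P2=I P3=I  mem[L0]=1
11. P0: load  L0  bus=[BusRd,Flush]  L0: P0=S P1=S P2=I P3=I  mem[L0]=95
12. P0: store L2 := 42  bus=[-]  L2: P0=M P1=I P2=I P3=I  mem[L2]=69
13. P2: store L0 := 57  bus=[BusRdX]  L0: P0=I P1=I P2=M P3=I  mem[L0]=95
14. P0: store L0 := 55  bus=[BusRdX,Flush]  L0: P0=M P1=I P2=I P3=I  mem[L0]=57
15. P0: store L0 := 70  bus=[-]  L0: P0=M P1=I P2=I P3=I  mem[L0]=57
16. P3: load  L0  bus=[BusRd,Flush]  L0: P0=S P1=I P2=I P3=S  mem[L0]=70
17. P2: store L2 := 82  bus=[BusRdX,Flush]  L2: P0=I P1=I P2=M P3=I  mem[L2]=42
18. P3: store L0 := 39  bus=[BusRdX]  L0: P0=I P1=I P2=I P3=M  mem[L0]=70
19. P3: load  L0  bus=[-]  L0: P0=I P1=I P2=I P3=M  mem[L0]=70
20. P0: load  L0  bus=[BusRd,Flush]  L0: P0=S P1=I P2=I P3=S  mem[L0]=39
21. P1: load  L1  bus=[-]  L1: P0=I P1=M P2=I P3=I  mem[L1]=50
22. P3: load  L0  bus=[-]  L0: P0=S P1=I P2=I P3=S  mem[L0]=39
23. P1: store L0 := 8  bus=[BusRdX]  L0: P0=I P1=M P2=I P3=I  mem[L0]=39
24. P3: load  L0  bus=[BusRd,Flush]  L0: P0=I P1=S P2=I P3=S  mem[L0]=8
25. P0: store L0 := 36  bus=[BusRdX]  L0: P0=M P1=I P2=I P3=I  mem[L0]=8
26. P1: store L0 := 73  bus=[BusRdX,Flush]  L0: P0=I P1=M P2=I P3=I  mem[L0]=36
27. P1: load  L0  bus=[-]  L0: P0=I P1=M P2=I P3=I  mem[L0]=36
28. P2: load  L0  bus=[BusRd,Flush]  L0: P0=I P1=S P2=S P3=I  mem[L0]=73
29. P2: store L2 := 79  bus=[-]  L2: P0=I P1=I P2=M P3=I  mem[L2]=42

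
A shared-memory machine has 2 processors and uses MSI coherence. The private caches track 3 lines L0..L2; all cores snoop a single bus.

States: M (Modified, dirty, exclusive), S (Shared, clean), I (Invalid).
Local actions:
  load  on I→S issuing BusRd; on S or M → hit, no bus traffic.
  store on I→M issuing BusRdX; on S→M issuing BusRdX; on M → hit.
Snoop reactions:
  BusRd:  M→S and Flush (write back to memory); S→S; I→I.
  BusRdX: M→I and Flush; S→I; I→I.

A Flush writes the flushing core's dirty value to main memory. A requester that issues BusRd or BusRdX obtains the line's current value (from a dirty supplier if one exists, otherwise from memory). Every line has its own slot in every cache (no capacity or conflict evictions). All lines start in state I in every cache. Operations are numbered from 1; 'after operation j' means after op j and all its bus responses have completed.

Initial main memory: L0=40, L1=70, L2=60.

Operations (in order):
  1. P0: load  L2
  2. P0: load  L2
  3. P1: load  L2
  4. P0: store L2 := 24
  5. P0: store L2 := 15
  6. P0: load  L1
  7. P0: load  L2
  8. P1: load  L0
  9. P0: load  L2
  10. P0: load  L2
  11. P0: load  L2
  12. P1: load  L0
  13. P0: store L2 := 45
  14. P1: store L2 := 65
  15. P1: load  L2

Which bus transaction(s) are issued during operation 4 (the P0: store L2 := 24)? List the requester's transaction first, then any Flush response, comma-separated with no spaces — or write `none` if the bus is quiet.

  op1 P0: load  L2 → S/I on L2; bus BusRd; mem=60
  op2 P0: load  L2 → S/I on L2; bus (none); mem=60
  op3 P1: load  L2 → S/S on L2; bus BusRd; mem=60
  op4 P0: store L2 := 24 → M/I on L2; bus BusRdX; mem=60
  op5 P0: store L2 := 15 → M/I on L2; bus (none); mem=60
  op6 P0: load  L1 → S/I on L1; bus BusRd; mem=70
  op7 P0: load  L2 → M/I on L2; bus (none); mem=60
  op8 P1: load  L0 → I/S on L0; bus BusRd; mem=40
  op9 P0: load  L2 → M/I on L2; bus (none); mem=60
  op10 P0: load  L2 → M/I on L2; bus (none); mem=60
  op11 P0: load  L2 → M/I on L2; bus (none); mem=60
  op12 P1: load  L0 → I/S on L0; bus (none); mem=40
  op13 P0: store L2 := 45 → M/I on L2; bus (none); mem=60
  op14 P1: store L2 := 65 → I/M on L2; bus BusRdX Flush; mem=45
  op15 P1: load  L2 → I/M on L2; bus (none); mem=45

bus = BusRdX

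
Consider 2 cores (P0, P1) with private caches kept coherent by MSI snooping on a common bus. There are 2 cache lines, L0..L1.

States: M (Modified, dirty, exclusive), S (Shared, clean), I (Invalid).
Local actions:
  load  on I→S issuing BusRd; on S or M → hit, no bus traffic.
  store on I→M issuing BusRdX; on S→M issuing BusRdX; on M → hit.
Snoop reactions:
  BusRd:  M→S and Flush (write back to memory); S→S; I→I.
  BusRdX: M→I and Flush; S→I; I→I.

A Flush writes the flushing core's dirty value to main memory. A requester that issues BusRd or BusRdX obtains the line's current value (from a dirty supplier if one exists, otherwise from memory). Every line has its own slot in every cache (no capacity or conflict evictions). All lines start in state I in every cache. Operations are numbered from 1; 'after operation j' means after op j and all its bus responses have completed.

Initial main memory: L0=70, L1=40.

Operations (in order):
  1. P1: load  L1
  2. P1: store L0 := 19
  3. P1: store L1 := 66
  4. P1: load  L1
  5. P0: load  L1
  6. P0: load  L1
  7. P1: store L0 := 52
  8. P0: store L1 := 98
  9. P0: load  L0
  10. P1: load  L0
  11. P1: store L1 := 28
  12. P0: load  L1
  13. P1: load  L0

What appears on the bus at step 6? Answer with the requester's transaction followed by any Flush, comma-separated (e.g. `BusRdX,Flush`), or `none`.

1. P1: load  L1  bus=[BusRd]  L1: P0=I P1=S  mem[L1]=40
2. P1: store L0 := 19  bus=[BusRdX]  L0: P0=I P1=M  mem[L0]=70
3. P1: store L1 := 66  bus=[BusRdX]  L1: P0=I P1=M  mem[L1]=40
4. P1: load  L1  bus=[-]  L1: P0=I P1=M  mem[L1]=40
5. P0: load  L1  bus=[BusRd,Flush]  L1: P0=S P1=S  mem[L1]=66
6. P0: load  L1  bus=[-]  L1: P0=S P1=S  mem[L1]=66
7. P1: store L0 := 52  bus=[-]  L0: P0=I P1=M  mem[L0]=70
8. P0: store L1 := 98  bus=[BusRdX]  L1: P0=M P1=I  mem[L1]=66
9. P0: load  L0  bus=[BusRd,Flush]  L0: P0=S P1=S  mem[L0]=52
10. P1: load  L0  bus=[-]  L0: P0=S P1=S  mem[L0]=52
11. P1: store L1 := 28  bus=[BusRdX,Flush]  L1: P0=I P1=M  mem[L1]=98
12. P0: load  L1  bus=[BusRd,Flush]  L1: P0=S P1=S  mem[L1]=28
13. P1: load  L0  bus=[-]  L0: P0=S P1=S  mem[L0]=52

bus = none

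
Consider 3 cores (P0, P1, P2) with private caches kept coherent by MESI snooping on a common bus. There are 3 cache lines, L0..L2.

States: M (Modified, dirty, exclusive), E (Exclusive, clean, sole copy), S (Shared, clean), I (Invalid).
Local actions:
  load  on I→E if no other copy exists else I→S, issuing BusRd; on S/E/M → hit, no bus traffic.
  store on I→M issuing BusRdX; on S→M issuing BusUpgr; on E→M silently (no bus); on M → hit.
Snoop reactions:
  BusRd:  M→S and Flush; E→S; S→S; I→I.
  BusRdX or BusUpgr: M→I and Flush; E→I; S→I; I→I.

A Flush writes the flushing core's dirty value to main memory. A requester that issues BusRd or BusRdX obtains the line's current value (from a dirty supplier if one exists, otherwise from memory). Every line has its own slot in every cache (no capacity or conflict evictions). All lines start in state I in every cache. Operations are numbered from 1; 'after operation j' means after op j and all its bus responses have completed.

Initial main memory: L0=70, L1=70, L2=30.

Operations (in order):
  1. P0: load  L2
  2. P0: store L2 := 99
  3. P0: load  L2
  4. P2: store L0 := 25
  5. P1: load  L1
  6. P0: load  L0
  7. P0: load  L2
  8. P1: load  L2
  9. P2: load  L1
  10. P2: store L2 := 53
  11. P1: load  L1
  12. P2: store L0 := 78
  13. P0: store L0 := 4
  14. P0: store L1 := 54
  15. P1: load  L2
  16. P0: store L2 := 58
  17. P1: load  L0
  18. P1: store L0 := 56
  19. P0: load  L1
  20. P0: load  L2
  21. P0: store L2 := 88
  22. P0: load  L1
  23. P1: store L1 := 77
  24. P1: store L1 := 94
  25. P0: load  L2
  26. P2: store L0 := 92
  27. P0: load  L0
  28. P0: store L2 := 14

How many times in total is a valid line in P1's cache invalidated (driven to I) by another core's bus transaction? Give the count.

step 1: P0: load  L2  ⟶  EII  (L2)  txn=BusRd  M[L2]=30
step 2: P0: store L2 := 99  ⟶  MII  (L2)  txn=∅  M[L2]=30
step 3: P0: load  L2  ⟶  MII  (L2)  txn=∅  M[L2]=30
step 4: P2: store L0 := 25  ⟶  IIM  (L0)  txn=BusRdX  M[L0]=70
step 5: P1: load  L1  ⟶  IEI  (L1)  txn=BusRd  M[L1]=70
step 6: P0: load  L0  ⟶  SIS  (L0)  txn=BusRd+Flush  M[L0]=25
step 7: P0: load  L2  ⟶  MII  (L2)  txn=∅  M[L2]=30
step 8: P1: load  L2  ⟶  SSI  (L2)  txn=BusRd+Flush  M[L2]=99
step 9: P2: load  L1  ⟶  ISS  (L1)  txn=BusRd  M[L1]=70
step 10: P2: store L2 := 53  ⟶  IIM  (L2)  txn=BusRdX  M[L2]=99
step 11: P1: load  L1  ⟶  ISS  (L1)  txn=∅  M[L1]=70
step 12: P2: store L0 := 78  ⟶  IIM  (L0)  txn=BusUpgr  M[L0]=25
step 13: P0: store L0 := 4  ⟶  MII  (L0)  txn=BusRdX+Flush  M[L0]=78
step 14: P0: store L1 := 54  ⟶  MII  (L1)  txn=BusRdX  M[L1]=70
step 15: P1: load  L2  ⟶  ISS  (L2)  txn=BusRd+Flush  M[L2]=53
step 16: P0: store L2 := 58  ⟶  MII  (L2)  txn=BusRdX  M[L2]=53
step 17: P1: load  L0  ⟶  SSI  (L0)  txn=BusRd+Flush  M[L0]=4
step 18: P1: store L0 := 56  ⟶  IMI  (L0)  txn=BusUpgr  M[L0]=4
step 19: P0: load  L1  ⟶  MII  (L1)  txn=∅  M[L1]=70
step 20: P0: load  L2  ⟶  MII  (L2)  txn=∅  M[L2]=53
step 21: P0: store L2 := 88  ⟶  MII  (L2)  txn=∅  M[L2]=53
step 22: P0: load  L1  ⟶  MII  (L1)  txn=∅  M[L1]=70
step 23: P1: store L1 := 77  ⟶  IMI  (L1)  txn=BusRdX+Flush  M[L1]=54
step 24: P1: store L1 := 94  ⟶  IMI  (L1)  txn=∅  M[L1]=54
step 25: P0: load  L2  ⟶  MII  (L2)  txn=∅  M[L2]=53
step 26: P2: store L0 := 92  ⟶  IIM  (L0)  txn=BusRdX+Flush  M[L0]=56
step 27: P0: load  L0  ⟶  SIS  (L0)  txn=BusRd+Flush  M[L0]=92
step 28: P0: store L2 := 14  ⟶  MII  (L2)  txn=∅  M[L2]=53

invalidations = 4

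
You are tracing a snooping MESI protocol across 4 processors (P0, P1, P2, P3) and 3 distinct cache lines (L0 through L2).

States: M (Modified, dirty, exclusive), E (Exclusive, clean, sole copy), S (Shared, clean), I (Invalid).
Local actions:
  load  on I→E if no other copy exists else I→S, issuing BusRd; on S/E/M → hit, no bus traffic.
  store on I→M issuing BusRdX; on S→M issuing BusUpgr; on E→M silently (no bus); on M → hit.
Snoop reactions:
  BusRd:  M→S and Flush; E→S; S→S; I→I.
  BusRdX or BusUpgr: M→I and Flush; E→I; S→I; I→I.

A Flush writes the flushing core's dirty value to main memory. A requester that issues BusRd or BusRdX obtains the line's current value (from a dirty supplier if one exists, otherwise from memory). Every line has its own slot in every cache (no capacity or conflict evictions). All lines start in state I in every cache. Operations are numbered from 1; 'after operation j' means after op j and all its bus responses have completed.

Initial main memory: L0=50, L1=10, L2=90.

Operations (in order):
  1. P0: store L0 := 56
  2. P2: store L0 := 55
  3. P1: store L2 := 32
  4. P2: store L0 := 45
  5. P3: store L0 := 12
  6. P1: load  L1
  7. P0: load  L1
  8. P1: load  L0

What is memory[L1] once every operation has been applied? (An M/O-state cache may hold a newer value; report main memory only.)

memory[L1] = 10

  op1 P0: store L0 := 56 → M/I/I/I on L0; bus BusRdX; mem=50
  op2 P2: store L0 := 55 → I/I/M/I on L0; bus BusRdX Flush; mem=56
  op3 P1: store L2 := 32 → I/M/I/I on L2; bus BusRdX; mem=90
  op4 P2: store L0 := 45 → I/I/M/I on L0; bus (none); mem=56
  op5 P3: store L0 := 12 → I/I/I/M on L0; bus BusRdX Flush; mem=45
  op6 P1: load  L1 → I/E/I/I on L1; bus BusRd; mem=10
  op7 P0: load  L1 → S/S/I/I on L1; bus BusRd; mem=10
  op8 P1: load  L0 → I/S/I/S on L0; bus BusRd Flush; mem=12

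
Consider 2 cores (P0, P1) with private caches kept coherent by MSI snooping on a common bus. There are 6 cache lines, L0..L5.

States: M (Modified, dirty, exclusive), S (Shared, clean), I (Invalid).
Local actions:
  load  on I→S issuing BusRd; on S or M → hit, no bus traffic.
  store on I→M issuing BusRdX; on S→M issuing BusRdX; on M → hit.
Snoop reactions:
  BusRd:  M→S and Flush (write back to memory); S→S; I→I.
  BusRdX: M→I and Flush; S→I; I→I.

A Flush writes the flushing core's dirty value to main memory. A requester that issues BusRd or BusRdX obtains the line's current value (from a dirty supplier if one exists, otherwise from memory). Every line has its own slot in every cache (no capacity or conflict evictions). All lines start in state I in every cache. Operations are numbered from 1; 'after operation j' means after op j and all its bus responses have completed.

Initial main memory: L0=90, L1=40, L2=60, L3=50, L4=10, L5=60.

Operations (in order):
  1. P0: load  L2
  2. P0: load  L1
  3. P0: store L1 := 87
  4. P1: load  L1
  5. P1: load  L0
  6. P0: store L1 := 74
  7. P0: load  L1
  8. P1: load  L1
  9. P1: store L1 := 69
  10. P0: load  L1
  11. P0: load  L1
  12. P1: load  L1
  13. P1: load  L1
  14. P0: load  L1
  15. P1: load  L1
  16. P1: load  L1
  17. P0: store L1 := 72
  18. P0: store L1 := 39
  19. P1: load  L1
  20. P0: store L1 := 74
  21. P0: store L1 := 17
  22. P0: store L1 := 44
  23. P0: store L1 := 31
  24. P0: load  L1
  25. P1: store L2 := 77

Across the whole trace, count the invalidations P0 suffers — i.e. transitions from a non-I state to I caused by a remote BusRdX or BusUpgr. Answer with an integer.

invalidations = 2

step 1: P0: load  L2  ⟶  SI  (L2)  txn=BusRd  M[L2]=60
step 2: P0: load  L1  ⟶  SI  (L1)  txn=BusRd  M[L1]=40
step 3: P0: store L1 := 87  ⟶  MI  (L1)  txn=BusRdX  M[L1]=40
step 4: P1: load  L1  ⟶  SS  (L1)  txn=BusRd+Flush  M[L1]=87
step 5: P1: load  L0  ⟶  IS  (L0)  txn=BusRd  M[L0]=90
step 6: P0: store L1 := 74  ⟶  MI  (L1)  txn=BusRdX  M[L1]=87
step 7: P0: load  L1  ⟶  MI  (L1)  txn=∅  M[L1]=87
step 8: P1: load  L1  ⟶  SS  (L1)  txn=BusRd+Flush  M[L1]=74
step 9: P1: store L1 := 69  ⟶  IM  (L1)  txn=BusRdX  M[L1]=74
step 10: P0: load  L1  ⟶  SS  (L1)  txn=BusRd+Flush  M[L1]=69
step 11: P0: load  L1  ⟶  SS  (L1)  txn=∅  M[L1]=69
step 12: P1: load  L1  ⟶  SS  (L1)  txn=∅  M[L1]=69
step 13: P1: load  L1  ⟶  SS  (L1)  txn=∅  M[L1]=69
step 14: P0: load  L1  ⟶  SS  (L1)  txn=∅  M[L1]=69
step 15: P1: load  L1  ⟶  SS  (L1)  txn=∅  M[L1]=69
step 16: P1: load  L1  ⟶  SS  (L1)  txn=∅  M[L1]=69
step 17: P0: store L1 := 72  ⟶  MI  (L1)  txn=BusRdX  M[L1]=69
step 18: P0: store L1 := 39  ⟶  MI  (L1)  txn=∅  M[L1]=69
step 19: P1: load  L1  ⟶  SS  (L1)  txn=BusRd+Flush  M[L1]=39
step 20: P0: store L1 := 74  ⟶  MI  (L1)  txn=BusRdX  M[L1]=39
step 21: P0: store L1 := 17  ⟶  MI  (L1)  txn=∅  M[L1]=39
step 22: P0: store L1 := 44  ⟶  MI  (L1)  txn=∅  M[L1]=39
step 23: P0: store L1 := 31  ⟶  MI  (L1)  txn=∅  M[L1]=39
step 24: P0: load  L1  ⟶  MI  (L1)  txn=∅  M[L1]=39
step 25: P1: store L2 := 77  ⟶  IM  (L2)  txn=BusRdX  M[L2]=60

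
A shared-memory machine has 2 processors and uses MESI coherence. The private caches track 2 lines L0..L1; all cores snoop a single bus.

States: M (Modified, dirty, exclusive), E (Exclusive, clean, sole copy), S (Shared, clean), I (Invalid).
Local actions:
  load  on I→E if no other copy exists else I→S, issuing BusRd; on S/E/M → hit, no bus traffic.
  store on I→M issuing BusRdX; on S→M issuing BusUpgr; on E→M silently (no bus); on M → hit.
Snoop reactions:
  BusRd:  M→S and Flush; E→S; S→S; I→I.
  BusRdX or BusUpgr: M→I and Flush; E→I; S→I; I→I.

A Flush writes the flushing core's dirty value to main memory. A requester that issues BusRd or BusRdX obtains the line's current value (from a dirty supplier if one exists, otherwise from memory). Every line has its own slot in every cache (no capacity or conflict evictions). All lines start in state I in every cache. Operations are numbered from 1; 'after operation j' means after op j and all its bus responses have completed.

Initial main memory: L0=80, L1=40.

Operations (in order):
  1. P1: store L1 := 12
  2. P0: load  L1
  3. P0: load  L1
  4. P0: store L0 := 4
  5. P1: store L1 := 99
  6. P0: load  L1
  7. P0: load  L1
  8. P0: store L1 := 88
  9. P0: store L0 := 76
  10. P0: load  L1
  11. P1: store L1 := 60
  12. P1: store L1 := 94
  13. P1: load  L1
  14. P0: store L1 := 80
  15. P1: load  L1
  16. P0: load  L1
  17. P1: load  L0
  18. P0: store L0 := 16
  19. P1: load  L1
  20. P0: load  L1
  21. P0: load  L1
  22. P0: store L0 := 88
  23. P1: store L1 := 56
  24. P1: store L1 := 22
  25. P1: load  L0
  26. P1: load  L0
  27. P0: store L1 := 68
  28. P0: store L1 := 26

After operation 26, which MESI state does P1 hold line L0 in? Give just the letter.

  op1 P1: store L1 := 12 → I/M on L1; bus BusRdX; mem=40
  op2 P0: load  L1 → S/S on L1; bus BusRd Flush; mem=12
  op3 P0: load  L1 → S/S on L1; bus (none); mem=12
  op4 P0: store L0 := 4 → M/I on L0; bus BusRdX; mem=80
  op5 P1: store L1 := 99 → I/M on L1; bus BusUpgr; mem=12
  op6 P0: load  L1 → S/S on L1; bus BusRd Flush; mem=99
  op7 P0: load  L1 → S/S on L1; bus (none); mem=99
  op8 P0: store L1 := 88 → M/I on L1; bus BusUpgr; mem=99
  op9 P0: store L0 := 76 → M/I on L0; bus (none); mem=80
  op10 P0: load  L1 → M/I on L1; bus (none); mem=99
  op11 P1: store L1 := 60 → I/M on L1; bus BusRdX Flush; mem=88
  op12 P1: store L1 := 94 → I/M on L1; bus (none); mem=88
  op13 P1: load  L1 → I/M on L1; bus (none); mem=88
  op14 P0: store L1 := 80 → M/I on L1; bus BusRdX Flush; mem=94
  op15 P1: load  L1 → S/S on L1; bus BusRd Flush; mem=80
  op16 P0: load  L1 → S/S on L1; bus (none); mem=80
  op17 P1: load  L0 → S/S on L0; bus BusRd Flush; mem=76
  op18 P0: store L0 := 16 → M/I on L0; bus BusUpgr; mem=76
  op19 P1: load  L1 → S/S on L1; bus (none); mem=80
  op20 P0: load  L1 → S/S on L1; bus (none); mem=80
  op21 P0: load  L1 → S/S on L1; bus (none); mem=80
  op22 P0: store L0 := 88 → M/I on L0; bus (none); mem=76
  op23 P1: store L1 := 56 → I/M on L1; bus BusUpgr; mem=80
  op24 P1: store L1 := 22 → I/M on L1; bus (none); mem=80
  op25 P1: load  L0 → S/S on L0; bus BusRd Flush; mem=88
  op26 P1: load  L0 → S/S on L0; bus (none); mem=88
  op27 P0: store L1 := 68 → M/I on L1; bus BusRdX Flush; mem=22
  op28 P0: store L1 := 26 → M/I on L1; bus (none); mem=22

state = S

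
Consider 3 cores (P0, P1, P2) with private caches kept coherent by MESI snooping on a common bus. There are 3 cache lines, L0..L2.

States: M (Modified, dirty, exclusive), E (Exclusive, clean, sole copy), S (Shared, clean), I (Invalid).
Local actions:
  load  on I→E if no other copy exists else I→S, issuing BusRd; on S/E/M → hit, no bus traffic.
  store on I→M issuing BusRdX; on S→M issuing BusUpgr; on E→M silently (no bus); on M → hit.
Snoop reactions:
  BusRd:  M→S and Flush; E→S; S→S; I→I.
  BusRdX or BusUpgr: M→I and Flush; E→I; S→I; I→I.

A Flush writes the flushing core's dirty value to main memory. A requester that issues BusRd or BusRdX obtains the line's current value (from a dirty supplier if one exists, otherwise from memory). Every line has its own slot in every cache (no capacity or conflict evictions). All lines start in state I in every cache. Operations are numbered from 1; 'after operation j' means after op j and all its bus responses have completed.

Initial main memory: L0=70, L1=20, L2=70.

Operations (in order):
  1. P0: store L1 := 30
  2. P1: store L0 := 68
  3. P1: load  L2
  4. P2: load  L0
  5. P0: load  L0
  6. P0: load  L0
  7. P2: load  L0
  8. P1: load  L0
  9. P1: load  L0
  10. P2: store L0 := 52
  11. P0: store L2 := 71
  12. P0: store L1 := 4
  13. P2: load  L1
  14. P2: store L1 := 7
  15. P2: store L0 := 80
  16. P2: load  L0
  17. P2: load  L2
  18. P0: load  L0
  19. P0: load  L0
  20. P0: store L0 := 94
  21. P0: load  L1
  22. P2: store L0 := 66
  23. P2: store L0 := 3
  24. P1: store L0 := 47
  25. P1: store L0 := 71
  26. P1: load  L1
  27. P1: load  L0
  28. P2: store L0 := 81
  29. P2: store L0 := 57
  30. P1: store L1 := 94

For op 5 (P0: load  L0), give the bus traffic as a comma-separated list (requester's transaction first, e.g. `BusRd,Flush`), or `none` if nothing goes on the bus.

bus = BusRd

1. P0: store L1 := 30  bus=[BusRdX]  L1: P0=M P1=I P2=I  mem[L1]=20
2. P1: store L0 := 68  bus=[BusRdX]  L0: P0=I P1=M P2=I  mem[L0]=70
3. P1: load  L2  bus=[BusRd]  L2: P0=I P1=E P2=I  mem[L2]=70
4. P2: load  L0  bus=[BusRd,Flush]  L0: P0=I P1=S P2=S  mem[L0]=68
5. P0: load  L0  bus=[BusRd]  L0: P0=S P1=S P2=S  mem[L0]=68
6. P0: load  L0  bus=[-]  L0: P0=S P1=S P2=S  mem[L0]=68
7. P2: load  L0  bus=[-]  L0: P0=S P1=S P2=S  mem[L0]=68
8. P1: load  L0  bus=[-]  L0: P0=S P1=S P2=S  mem[L0]=68
9. P1: load  L0  bus=[-]  L0: P0=S P1=S P2=S  mem[L0]=68
10. P2: store L0 := 52  bus=[BusUpgr]  L0: P0=I P1=I P2=M  mem[L0]=68
11. P0: store L2 := 71  bus=[BusRdX]  L2: P0=M P1=I P2=I  mem[L2]=70
12. P0: store L1 := 4  bus=[-]  L1: P0=M P1=I P2=I  mem[L1]=20
13. P2: load  L1  bus=[BusRd,Flush]  L1: P0=S P1=I P2=S  mem[L1]=4
14. P2: store L1 := 7  bus=[BusUpgr]  L1: P0=I P1=I P2=M  mem[L1]=4
15. P2: store L0 := 80  bus=[-]  L0: P0=I P1=I P2=M  mem[L0]=68
16. P2: load  L0  bus=[-]  L0: P0=I P1=I P2=M  mem[L0]=68
17. P2: load  L2  bus=[BusRd,Flush]  L2: P0=S P1=I P2=S  mem[L2]=71
18. P0: load  L0  bus=[BusRd,Flush]  L0: P0=S P1=I P2=S  mem[L0]=80
19. P0: load  L0  bus=[-]  L0: P0=S P1=I P2=S  mem[L0]=80
20. P0: store L0 := 94  bus=[BusUpgr]  L0: P0=M P1=I P2=I  mem[L0]=80
21. P0: load  L1  bus=[BusRd,Flush]  L1: P0=S P1=I P2=S  mem[L1]=7
22. P2: store L0 := 66  bus=[BusRdX,Flush]  L0: P0=I P1=I P2=M  mem[L0]=94
23. P2: store L0 := 3  bus=[-]  L0: P0=I P1=I P2=M  mem[L0]=94
24. P1: store L0 := 47  bus=[BusRdX,Flush]  L0: P0=I P1=M P2=I  mem[L0]=3
25. P1: store L0 := 71  bus=[-]  L0: P0=I P1=M P2=I  mem[L0]=3
26. P1: load  L1  bus=[BusRd]  L1: P0=S P1=S P2=S  mem[L1]=7
27. P1: load  L0  bus=[-]  L0: P0=I P1=M P2=I  mem[L0]=3
28. P2: store L0 := 81  bus=[BusRdX,Flush]  L0: P0=I P1=I P2=M  mem[L0]=71
29. P2: store L0 := 57  bus=[-]  L0: P0=I P1=I P2=M  mem[L0]=71
30. P1: store L1 := 94  bus=[BusUpgr]  L1: P0=I P1=M P2=I  mem[L1]=7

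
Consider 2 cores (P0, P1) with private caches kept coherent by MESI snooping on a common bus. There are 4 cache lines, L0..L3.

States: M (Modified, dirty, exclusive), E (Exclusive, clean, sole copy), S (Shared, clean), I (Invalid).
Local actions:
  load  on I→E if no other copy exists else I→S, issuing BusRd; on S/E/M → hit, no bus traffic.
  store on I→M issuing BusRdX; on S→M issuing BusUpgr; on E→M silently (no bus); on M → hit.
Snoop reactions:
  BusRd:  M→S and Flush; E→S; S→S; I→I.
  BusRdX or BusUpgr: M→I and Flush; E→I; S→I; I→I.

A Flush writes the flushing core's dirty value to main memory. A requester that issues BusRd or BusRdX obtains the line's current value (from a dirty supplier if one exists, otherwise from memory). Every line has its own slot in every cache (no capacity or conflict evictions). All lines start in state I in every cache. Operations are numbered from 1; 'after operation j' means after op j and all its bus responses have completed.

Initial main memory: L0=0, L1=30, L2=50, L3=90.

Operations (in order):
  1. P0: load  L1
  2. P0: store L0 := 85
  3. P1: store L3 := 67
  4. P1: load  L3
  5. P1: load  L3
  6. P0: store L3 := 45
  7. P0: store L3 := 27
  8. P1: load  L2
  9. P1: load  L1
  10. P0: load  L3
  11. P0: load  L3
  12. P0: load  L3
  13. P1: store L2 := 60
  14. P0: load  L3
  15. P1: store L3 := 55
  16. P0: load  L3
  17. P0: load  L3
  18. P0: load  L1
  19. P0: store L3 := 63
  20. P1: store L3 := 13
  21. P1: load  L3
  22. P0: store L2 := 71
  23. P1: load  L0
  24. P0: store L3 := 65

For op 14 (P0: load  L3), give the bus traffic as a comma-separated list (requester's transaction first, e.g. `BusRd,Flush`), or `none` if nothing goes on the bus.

bus = none

  op1 P0: load  L1 → E/I on L1; bus BusRd; mem=30
  op2 P0: store L0 := 85 → M/I on L0; bus BusRdX; mem=0
  op3 P1: store L3 := 67 → I/M on L3; bus BusRdX; mem=90
  op4 P1: load  L3 → I/M on L3; bus (none); mem=90
  op5 P1: load  L3 → I/M on L3; bus (none); mem=90
  op6 P0: store L3 := 45 → M/I on L3; bus BusRdX Flush; mem=67
  op7 P0: store L3 := 27 → M/I on L3; bus (none); mem=67
  op8 P1: load  L2 → I/E on L2; bus BusRd; mem=50
  op9 P1: load  L1 → S/S on L1; bus BusRd; mem=30
  op10 P0: load  L3 → M/I on L3; bus (none); mem=67
  op11 P0: load  L3 → M/I on L3; bus (none); mem=67
  op12 P0: load  L3 → M/I on L3; bus (none); mem=67
  op13 P1: store L2 := 60 → I/M on L2; bus (none); mem=50
  op14 P0: load  L3 → M/I on L3; bus (none); mem=67
  op15 P1: store L3 := 55 → I/M on L3; bus BusRdX Flush; mem=27
  op16 P0: load  L3 → S/S on L3; bus BusRd Flush; mem=55
  op17 P0: load  L3 → S/S on L3; bus (none); mem=55
  op18 P0: load  L1 → S/S on L1; bus (none); mem=30
  op19 P0: store L3 := 63 → M/I on L3; bus BusUpgr; mem=55
  op20 P1: store L3 := 13 → I/M on L3; bus BusRdX Flush; mem=63
  op21 P1: load  L3 → I/M on L3; bus (none); mem=63
  op22 P0: store L2 := 71 → M/I on L2; bus BusRdX Flush; mem=60
  op23 P1: load  L0 → S/S on L0; bus BusRd Flush; mem=85
  op24 P0: store L3 := 65 → M/I on L3; bus BusRdX Flush; mem=13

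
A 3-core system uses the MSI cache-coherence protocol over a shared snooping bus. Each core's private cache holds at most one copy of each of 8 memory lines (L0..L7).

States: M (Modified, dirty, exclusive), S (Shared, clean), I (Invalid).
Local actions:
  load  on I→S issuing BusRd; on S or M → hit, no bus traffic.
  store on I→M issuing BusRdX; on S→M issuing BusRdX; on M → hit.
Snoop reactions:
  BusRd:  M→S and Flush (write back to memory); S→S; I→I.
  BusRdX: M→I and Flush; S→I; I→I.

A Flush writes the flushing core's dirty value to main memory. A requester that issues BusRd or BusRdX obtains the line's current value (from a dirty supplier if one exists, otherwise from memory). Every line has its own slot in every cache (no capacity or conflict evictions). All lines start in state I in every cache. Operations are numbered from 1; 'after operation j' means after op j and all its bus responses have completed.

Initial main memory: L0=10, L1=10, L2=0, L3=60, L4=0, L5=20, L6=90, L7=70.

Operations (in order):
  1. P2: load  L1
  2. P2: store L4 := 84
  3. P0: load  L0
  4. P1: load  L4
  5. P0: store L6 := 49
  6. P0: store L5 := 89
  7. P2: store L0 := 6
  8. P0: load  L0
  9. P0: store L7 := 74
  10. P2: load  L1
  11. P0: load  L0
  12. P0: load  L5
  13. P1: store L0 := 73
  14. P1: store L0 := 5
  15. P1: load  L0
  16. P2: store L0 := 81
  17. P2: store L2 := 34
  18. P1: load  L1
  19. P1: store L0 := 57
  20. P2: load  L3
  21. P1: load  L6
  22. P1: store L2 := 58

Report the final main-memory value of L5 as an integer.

memory[L5] = 20

step 1: P2: load  L1  ⟶  IIS  (L1)  txn=BusRd  M[L1]=10
step 2: P2: store L4 := 84  ⟶  IIM  (L4)  txn=BusRdX  M[L4]=0
step 3: P0: load  L0  ⟶  SII  (L0)  txn=BusRd  M[L0]=10
step 4: P1: load  L4  ⟶  ISS  (L4)  txn=BusRd+Flush  M[L4]=84
step 5: P0: store L6 := 49  ⟶  MII  (L6)  txn=BusRdX  M[L6]=90
step 6: P0: store L5 := 89  ⟶  MII  (L5)  txn=BusRdX  M[L5]=20
step 7: P2: store L0 := 6  ⟶  IIM  (L0)  txn=BusRdX  M[L0]=10
step 8: P0: load  L0  ⟶  SIS  (L0)  txn=BusRd+Flush  M[L0]=6
step 9: P0: store L7 := 74  ⟶  MII  (L7)  txn=BusRdX  M[L7]=70
step 10: P2: load  L1  ⟶  IIS  (L1)  txn=∅  M[L1]=10
step 11: P0: load  L0  ⟶  SIS  (L0)  txn=∅  M[L0]=6
step 12: P0: load  L5  ⟶  MII  (L5)  txn=∅  M[L5]=20
step 13: P1: store L0 := 73  ⟶  IMI  (L0)  txn=BusRdX  M[L0]=6
step 14: P1: store L0 := 5  ⟶  IMI  (L0)  txn=∅  M[L0]=6
step 15: P1: load  L0  ⟶  IMI  (L0)  txn=∅  M[L0]=6
step 16: P2: store L0 := 81  ⟶  IIM  (L0)  txn=BusRdX+Flush  M[L0]=5
step 17: P2: store L2 := 34  ⟶  IIM  (L2)  txn=BusRdX  M[L2]=0
step 18: P1: load  L1  ⟶  ISS  (L1)  txn=BusRd  M[L1]=10
step 19: P1: store L0 := 57  ⟶  IMI  (L0)  txn=BusRdX+Flush  M[L0]=81
step 20: P2: load  L3  ⟶  IIS  (L3)  txn=BusRd  M[L3]=60
step 21: P1: load  L6  ⟶  SSI  (L6)  txn=BusRd+Flush  M[L6]=49
step 22: P1: store L2 := 58  ⟶  IMI  (L2)  txn=BusRdX+Flush  M[L2]=34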